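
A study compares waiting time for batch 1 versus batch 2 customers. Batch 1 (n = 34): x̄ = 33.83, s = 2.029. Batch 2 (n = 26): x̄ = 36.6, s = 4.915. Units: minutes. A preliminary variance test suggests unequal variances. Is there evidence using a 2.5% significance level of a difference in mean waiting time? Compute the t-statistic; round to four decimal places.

-2.7030

Let group 1 = batch 1, group 2 = batch 2. H0: μ_1 = μ_2; H1: μ_1 ≠ μ_2 (Welch's two-sample t-test, two-sided).
t = (x̄_1 − x̄_2)/√(s_1²/n_1 + s_2²/n_2) = (33.83 − 36.6)/√(2.029²/34 + 4.915²/26) = -2.7030
Welch–Satterthwaite df ≈ 31.53
Two-sided p-value ≈ 0.011
Since p ≈ 0.011 < α = 0.025, reject H0; the data support H1.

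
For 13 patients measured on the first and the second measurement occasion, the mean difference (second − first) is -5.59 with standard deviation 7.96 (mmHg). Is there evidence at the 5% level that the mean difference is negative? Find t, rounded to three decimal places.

-2.532

H0: μ_d = 0; H1: μ_d < 0 (paired t-test on the differences, left-tailed).
t = d̄/(s_d/√n) = -5.59/(7.96/√13) = -2.532
df = n − 1 = 12
p-value = P(T ≤ -2.532) ≈ 0.0132
Since p ≈ 0.0132 < α = 0.05, reject H0; the evidence is statistically significant.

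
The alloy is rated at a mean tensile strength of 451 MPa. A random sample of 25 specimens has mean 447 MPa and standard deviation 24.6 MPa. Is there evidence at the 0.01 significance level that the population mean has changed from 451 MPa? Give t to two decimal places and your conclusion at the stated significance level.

H0: μ = 451; H1: μ ≠ 451 (one-sample t-test, two-sided).
t = (x̄ − μ₀)/(s/√n) = (447 − 451)/(24.6/√25) = -0.81
df = n − 1 = 24
Two-sided p-value ≈ 0.424
Since p ≈ 0.424 > α = 0.01, fail to reject H0; the evidence is not statistically significant.

t = -0.81; fail to reject H0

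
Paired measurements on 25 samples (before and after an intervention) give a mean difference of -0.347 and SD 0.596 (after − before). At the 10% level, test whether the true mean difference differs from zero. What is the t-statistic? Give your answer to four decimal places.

-2.9111

H0: μ_d = 0; H1: μ_d ≠ 0 (paired t-test on the differences, two-sided).
t = d̄/(s_d/√n) = -0.347/(0.596/√25) = -2.9111
df = n − 1 = 24
Two-sided p-value ≈ 0.0077
Since p ≈ 0.0077 < α = 0.1, reject H0; the evidence is statistically significant.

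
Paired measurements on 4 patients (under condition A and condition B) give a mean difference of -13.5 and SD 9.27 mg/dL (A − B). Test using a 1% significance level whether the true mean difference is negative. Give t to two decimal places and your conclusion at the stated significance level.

t = -2.91; fail to reject H0

H0: μ_d = 0; H1: μ_d < 0 (paired t-test on the differences, left-tailed).
t = d̄/(s_d/√n) = -13.5/(9.27/√4) = -2.91
df = n − 1 = 3
p-value = P(T ≤ -2.91) ≈ 0.0309
Since p ≈ 0.0309 > α = 0.01, fail to reject H0; the data do not provide sufficient evidence against H0.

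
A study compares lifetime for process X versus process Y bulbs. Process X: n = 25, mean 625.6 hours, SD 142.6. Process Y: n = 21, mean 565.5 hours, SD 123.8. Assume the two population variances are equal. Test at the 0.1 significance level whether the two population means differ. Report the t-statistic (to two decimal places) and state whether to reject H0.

t = 1.51; fail to reject H0

Let group 1 = process X, group 2 = process Y. H0: μ_1 = μ_2; H1: μ_1 ≠ μ_2 (two-sample pooled-variance t-test, two-sided).
s_p² = [(25−1)·142.6² + (21−1)·123.8²]/(25+21−2) = 18058.3
t = (625.6 − 565.5)/√[18058.3·(1/25 + 1/21)] = 1.51
df = n₁ + n₂ − 2 = 44
Two-sided p-value ≈ 0.138
Since p ≈ 0.138 > α = 0.1, fail to reject H0; the data do not provide sufficient evidence against H0.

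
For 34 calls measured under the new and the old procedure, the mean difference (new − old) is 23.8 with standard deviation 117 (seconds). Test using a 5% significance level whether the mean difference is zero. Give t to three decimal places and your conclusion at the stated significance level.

t = 1.186; fail to reject H0

H0: μ_d = 0; H1: μ_d ≠ 0 (paired t-test on the differences, two-sided).
t = d̄/(s_d/√n) = 23.8/(117/√34) = 1.186
df = n − 1 = 33
Two-sided p-value ≈ 0.244
Since p ≈ 0.244 > α = 0.05, fail to reject H0; the evidence is not statistically significant.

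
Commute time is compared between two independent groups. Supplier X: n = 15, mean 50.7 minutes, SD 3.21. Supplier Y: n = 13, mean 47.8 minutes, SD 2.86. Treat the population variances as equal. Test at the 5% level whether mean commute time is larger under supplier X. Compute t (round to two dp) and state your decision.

t = 2.51; reject H0

Let group 1 = supplier X, group 2 = supplier Y. H0: μ_1 = μ_2; H1: μ_1 > μ_2 (two-sample pooled-variance t-test, right-tailed).
s_p² = [(15−1)·3.21² + (13−1)·2.86²]/(15+13−2) = 9.32356
t = (50.7 − 47.8)/√[9.32356·(1/15 + 1/13)] = 2.51
df = n₁ + n₂ − 2 = 26
p-value = P(T ≥ 2.51) ≈ 0.009
Since p ≈ 0.009 < α = 0.05, reject H0; the data support H1.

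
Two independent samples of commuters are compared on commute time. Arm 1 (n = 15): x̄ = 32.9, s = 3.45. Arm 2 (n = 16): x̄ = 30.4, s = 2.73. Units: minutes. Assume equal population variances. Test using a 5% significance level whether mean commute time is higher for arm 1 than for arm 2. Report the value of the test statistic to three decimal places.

Let group 1 = arm 1, group 2 = arm 2. H0: μ_1 = μ_2; H1: μ_1 > μ_2 (two-sample pooled-variance t-test, right-tailed).
s_p² = [(15−1)·3.45² + (16−1)·2.73²]/(15+16−2) = 9.60098
t = (32.9 − 30.4)/√[9.60098·(1/15 + 1/16)] = 2.245
df = n₁ + n₂ − 2 = 29
p-value = P(T ≥ 2.245) ≈ 0.016
Since p ≈ 0.016 < α = 0.05, reject H0; the evidence is statistically significant.

2.245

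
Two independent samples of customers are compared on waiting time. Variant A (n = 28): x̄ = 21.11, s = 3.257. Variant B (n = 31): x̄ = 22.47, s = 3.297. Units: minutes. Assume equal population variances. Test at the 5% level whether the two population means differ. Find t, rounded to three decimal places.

-1.591

Let group 1 = variant A, group 2 = variant B. H0: μ_1 = μ_2; H1: μ_1 ≠ μ_2 (two-sample pooled-variance t-test, two-sided).
s_p² = [(28−1)·3.257² + (31−1)·3.297²]/(28+31−2) = 10.746
t = (21.11 − 22.47)/√[10.746·(1/28 + 1/31)] = -1.591
df = n₁ + n₂ − 2 = 57
Two-sided p-value ≈ 0.117
Since p ≈ 0.117 > α = 0.05, fail to reject H0; the data do not provide sufficient evidence against H0.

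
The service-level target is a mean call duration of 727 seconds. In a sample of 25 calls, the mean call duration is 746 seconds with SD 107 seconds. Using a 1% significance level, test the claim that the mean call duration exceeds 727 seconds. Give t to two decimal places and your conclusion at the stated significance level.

t = 0.89; fail to reject H0

H0: μ = 727; H1: μ > 727 (one-sample t-test, right-tailed).
t = (x̄ − μ₀)/(s/√n) = (746 − 727)/(107/√25) = 0.89
df = n − 1 = 24
p-value = P(T ≥ 0.89) ≈ 0.192
Since p ≈ 0.192 > α = 0.01, fail to reject H0; the evidence is not statistically significant.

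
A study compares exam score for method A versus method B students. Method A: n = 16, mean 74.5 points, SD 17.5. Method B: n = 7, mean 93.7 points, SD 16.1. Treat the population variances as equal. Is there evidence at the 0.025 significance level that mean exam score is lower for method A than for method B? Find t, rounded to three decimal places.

-2.476

Let group 1 = method A, group 2 = method B. H0: μ_1 = μ_2; H1: μ_1 < μ_2 (two-sample pooled-variance t-test, left-tailed).
s_p² = [(16−1)·17.5² + (7−1)·16.1²]/(16+7−2) = 292.81
t = (74.5 − 93.7)/√[292.81·(1/16 + 1/7)] = -2.476
df = n₁ + n₂ − 2 = 21
p-value = P(T ≤ -2.476) ≈ 0.0109
Since p ≈ 0.0109 < α = 0.025, reject H0; the evidence is statistically significant.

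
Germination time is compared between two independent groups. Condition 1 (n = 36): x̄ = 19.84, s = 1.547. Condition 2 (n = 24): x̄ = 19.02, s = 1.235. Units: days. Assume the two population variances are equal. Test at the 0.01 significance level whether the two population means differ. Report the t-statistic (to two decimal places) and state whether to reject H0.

Let group 1 = condition 1, group 2 = condition 2. H0: μ_1 = μ_2; H1: μ_1 ≠ μ_2 (two-sample pooled-variance t-test, two-sided).
s_p² = [(36−1)·1.547² + (24−1)·1.235²]/(36+24−2) = 2.04901
t = (19.84 − 19.02)/√[2.04901·(1/36 + 1/24)] = 2.17
df = n₁ + n₂ − 2 = 58
Two-sided p-value ≈ 0.0338
Since p ≈ 0.0338 > α = 0.01, fail to reject H0; the evidence is not statistically significant.

t = 2.17; fail to reject H0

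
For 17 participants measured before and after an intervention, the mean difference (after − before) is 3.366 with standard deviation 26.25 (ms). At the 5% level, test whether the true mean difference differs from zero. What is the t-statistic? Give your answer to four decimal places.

H0: μ_d = 0; H1: μ_d ≠ 0 (paired t-test on the differences, two-sided).
t = d̄/(s_d/√n) = 3.366/(26.25/√17) = 0.5287
df = n − 1 = 16
Two-sided p-value ≈ 0.6043
Since p ≈ 0.6043 > α = 0.05, fail to reject H0; the evidence is not statistically significant.

0.5287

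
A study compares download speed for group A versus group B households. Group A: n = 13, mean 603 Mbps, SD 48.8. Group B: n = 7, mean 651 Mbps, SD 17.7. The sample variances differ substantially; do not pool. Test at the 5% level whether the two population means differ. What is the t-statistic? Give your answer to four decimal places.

Let group 1 = group A, group 2 = group B. H0: μ_1 = μ_2; H1: μ_1 ≠ μ_2 (Welch's two-sample t-test, two-sided).
t = (x̄_1 − x̄_2)/√(s_1²/n_1 + s_2²/n_2) = (603 − 651)/√(48.8²/13 + 17.7²/7) = -3.1793
Welch–Satterthwaite df ≈ 16.60
Two-sided p-value ≈ 0.006
Since p ≈ 0.006 < α = 0.05, reject H0; the evidence is statistically significant.

-3.1793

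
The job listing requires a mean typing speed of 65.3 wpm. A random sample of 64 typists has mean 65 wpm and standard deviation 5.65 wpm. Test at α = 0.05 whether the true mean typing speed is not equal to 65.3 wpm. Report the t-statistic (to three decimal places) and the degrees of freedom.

t = -0.425, df = 63

H0: μ = 65.3; H1: μ ≠ 65.3 (one-sample t-test, two-sided).
t = (x̄ − μ₀)/(s/√n) = (65 − 65.3)/(5.65/√64) = -0.425
df = n − 1 = 63
Two-sided p-value ≈ 0.6724
Since p ≈ 0.6724 > α = 0.05, fail to reject H0; the evidence is not statistically significant.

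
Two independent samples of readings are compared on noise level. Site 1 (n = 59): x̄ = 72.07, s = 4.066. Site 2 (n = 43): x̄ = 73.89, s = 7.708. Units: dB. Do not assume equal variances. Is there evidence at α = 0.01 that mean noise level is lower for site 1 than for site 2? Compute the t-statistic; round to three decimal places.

-1.412

Let group 1 = site 1, group 2 = site 2. H0: μ_1 = μ_2; H1: μ_1 < μ_2 (Welch's two-sample t-test, left-tailed).
t = (x̄_1 − x̄_2)/√(s_1²/n_1 + s_2²/n_2) = (72.07 − 73.89)/√(4.066²/59 + 7.708²/43) = -1.412
Welch–Satterthwaite df ≈ 59.01
p-value = P(T ≤ -1.412) ≈ 0.082
Since p ≈ 0.082 > α = 0.01, fail to reject H0; the data do not provide sufficient evidence against H0.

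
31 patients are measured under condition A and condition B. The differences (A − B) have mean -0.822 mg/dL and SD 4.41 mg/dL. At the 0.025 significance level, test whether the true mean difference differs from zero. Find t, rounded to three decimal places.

H0: μ_d = 0; H1: μ_d ≠ 0 (paired t-test on the differences, two-sided).
t = d̄/(s_d/√n) = -0.822/(4.41/√31) = -1.038
df = n − 1 = 30
Two-sided p-value ≈ 0.308
Since p ≈ 0.308 > α = 0.025, fail to reject H0; the evidence is not statistically significant.

-1.038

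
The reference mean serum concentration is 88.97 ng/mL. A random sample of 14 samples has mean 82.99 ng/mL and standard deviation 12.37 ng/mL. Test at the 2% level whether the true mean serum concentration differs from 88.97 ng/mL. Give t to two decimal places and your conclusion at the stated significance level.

H0: μ = 88.97; H1: μ ≠ 88.97 (one-sample t-test, two-sided).
t = (x̄ − μ₀)/(s/√n) = (82.99 − 88.97)/(12.37/√14) = -1.81
df = n − 1 = 13
Two-sided p-value ≈ 0.0937
Since p ≈ 0.0937 > α = 0.02, fail to reject H0; the data do not provide sufficient evidence against H0.

t = -1.81; fail to reject H0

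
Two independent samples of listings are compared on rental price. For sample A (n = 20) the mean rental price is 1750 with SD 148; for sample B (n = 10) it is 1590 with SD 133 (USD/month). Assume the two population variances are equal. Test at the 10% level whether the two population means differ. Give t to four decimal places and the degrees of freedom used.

t = 2.8819, df = 28

Let group 1 = sample A, group 2 = sample B. H0: μ_1 = μ_2; H1: μ_1 ≠ μ_2 (two-sample pooled-variance t-test, two-sided).
s_p² = [(20−1)·148² + (10−1)·133²]/(20+10−2) = 20549.2
t = (1750 − 1590)/√[20549.2·(1/20 + 1/10)] = 2.8819
df = n₁ + n₂ − 2 = 28
Two-sided p-value ≈ 0.008
Since p ≈ 0.008 < α = 0.1, reject H0; the data support H1.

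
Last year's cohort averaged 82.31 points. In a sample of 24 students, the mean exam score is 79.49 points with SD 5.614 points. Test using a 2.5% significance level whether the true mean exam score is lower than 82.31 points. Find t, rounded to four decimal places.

H0: μ = 82.31; H1: μ < 82.31 (one-sample t-test, left-tailed).
t = (x̄ − μ₀)/(s/√n) = (79.49 − 82.31)/(5.614/√24) = -2.4608
df = n − 1 = 23
p-value = P(T ≤ -2.4608) ≈ 0.0109
Since p ≈ 0.0109 < α = 0.025, reject H0; the evidence is statistically significant.

-2.4608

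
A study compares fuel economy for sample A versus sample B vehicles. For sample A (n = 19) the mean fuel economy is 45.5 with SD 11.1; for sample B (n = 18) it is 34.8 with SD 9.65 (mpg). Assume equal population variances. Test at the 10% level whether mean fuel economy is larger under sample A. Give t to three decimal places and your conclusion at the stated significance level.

t = 3.122; reject H0

Let group 1 = sample A, group 2 = sample B. H0: μ_1 = μ_2; H1: μ_1 > μ_2 (two-sample pooled-variance t-test, right-tailed).
s_p² = [(19−1)·11.1² + (18−1)·9.65²]/(19+18−2) = 108.596
t = (45.5 − 34.8)/√[108.596·(1/19 + 1/18)] = 3.122
df = n₁ + n₂ − 2 = 35
p-value = P(T ≥ 3.122) ≈ 0.002
Since p ≈ 0.002 < α = 0.1, reject H0; the evidence is statistically significant.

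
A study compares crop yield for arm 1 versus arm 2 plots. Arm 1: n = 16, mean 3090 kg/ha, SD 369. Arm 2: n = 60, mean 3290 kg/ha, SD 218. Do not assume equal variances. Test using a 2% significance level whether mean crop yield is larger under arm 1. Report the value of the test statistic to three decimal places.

-2.074

Let group 1 = arm 1, group 2 = arm 2. H0: μ_1 = μ_2; H1: μ_1 > μ_2 (Welch's two-sample t-test, right-tailed).
t = (x̄_1 − x̄_2)/√(s_1²/n_1 + s_2²/n_2) = (3090 − 3290)/√(369²/16 + 218²/60) = -2.074
Welch–Satterthwaite df ≈ 17.88
p-value = P(T ≥ -2.074) ≈ 0.9736
Since p ≈ 0.9736 > α = 0.02, fail to reject H0; the data do not provide sufficient evidence against H0.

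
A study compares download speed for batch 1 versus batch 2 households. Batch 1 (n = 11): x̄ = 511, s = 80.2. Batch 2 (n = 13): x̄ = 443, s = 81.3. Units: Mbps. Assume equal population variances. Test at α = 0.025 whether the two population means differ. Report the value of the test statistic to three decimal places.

2.054

Let group 1 = batch 1, group 2 = batch 2. H0: μ_1 = μ_2; H1: μ_1 ≠ μ_2 (two-sample pooled-variance t-test, two-sided).
s_p² = [(11−1)·80.2² + (13−1)·81.3²]/(11+13−2) = 6528.94
t = (511 − 443)/√[6528.94·(1/11 + 1/13)] = 2.054
df = n₁ + n₂ − 2 = 22
Two-sided p-value ≈ 0.052
Since p ≈ 0.052 > α = 0.025, fail to reject H0; the evidence is not statistically significant.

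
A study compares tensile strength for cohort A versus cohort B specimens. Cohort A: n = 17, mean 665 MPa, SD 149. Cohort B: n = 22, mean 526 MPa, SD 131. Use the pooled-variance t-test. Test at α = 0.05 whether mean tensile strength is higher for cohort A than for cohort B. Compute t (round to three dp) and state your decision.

t = 3.095; reject H0

Let group 1 = cohort A, group 2 = cohort B. H0: μ_1 = μ_2; H1: μ_1 > μ_2 (two-sample pooled-variance t-test, right-tailed).
s_p² = [(17−1)·149² + (22−1)·131²]/(17+22−2) = 19340.5
t = (665 − 526)/√[19340.5·(1/17 + 1/22)] = 3.095
df = n₁ + n₂ − 2 = 37
p-value = P(T ≥ 3.095) ≈ 0.0019
Since p ≈ 0.0019 < α = 0.05, reject H0; the evidence is statistically significant.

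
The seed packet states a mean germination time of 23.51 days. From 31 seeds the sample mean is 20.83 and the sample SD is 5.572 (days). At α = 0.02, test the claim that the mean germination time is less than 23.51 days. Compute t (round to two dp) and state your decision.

H0: μ = 23.51; H1: μ < 23.51 (one-sample t-test, left-tailed).
t = (x̄ − μ₀)/(s/√n) = (20.83 − 23.51)/(5.572/√31) = -2.68
df = n − 1 = 30
p-value = P(T ≤ -2.68) ≈ 0.0059
Since p ≈ 0.0059 < α = 0.02, reject H0; the evidence is statistically significant.

t = -2.68; reject H0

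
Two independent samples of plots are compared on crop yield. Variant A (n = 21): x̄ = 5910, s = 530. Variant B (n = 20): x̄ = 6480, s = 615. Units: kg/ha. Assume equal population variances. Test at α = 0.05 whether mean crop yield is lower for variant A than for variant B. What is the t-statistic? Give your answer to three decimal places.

Let group 1 = variant A, group 2 = variant B. H0: μ_1 = μ_2; H1: μ_1 < μ_2 (two-sample pooled-variance t-test, left-tailed).
s_p² = [(21−1)·530² + (20−1)·615²]/(21+20−2) = 328315
t = (5910 − 6480)/√[328315·(1/21 + 1/20)] = -3.184
df = n₁ + n₂ − 2 = 39
p-value = P(T ≤ -3.184) ≈ 0.001
Since p ≈ 0.001 < α = 0.05, reject H0; the evidence is statistically significant.

-3.184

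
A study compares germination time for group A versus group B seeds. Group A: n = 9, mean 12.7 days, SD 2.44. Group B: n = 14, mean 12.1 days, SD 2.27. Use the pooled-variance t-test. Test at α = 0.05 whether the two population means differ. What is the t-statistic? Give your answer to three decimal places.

0.601

Let group 1 = group A, group 2 = group B. H0: μ_1 = μ_2; H1: μ_1 ≠ μ_2 (two-sample pooled-variance t-test, two-sided).
s_p² = [(9−1)·2.44² + (14−1)·2.27²]/(9+14−2) = 5.45793
t = (12.7 − 12.1)/√[5.45793·(1/9 + 1/14)] = 0.601
df = n₁ + n₂ − 2 = 21
Two-sided p-value ≈ 0.5542
Since p ≈ 0.5542 > α = 0.05, fail to reject H0; the evidence is not statistically significant.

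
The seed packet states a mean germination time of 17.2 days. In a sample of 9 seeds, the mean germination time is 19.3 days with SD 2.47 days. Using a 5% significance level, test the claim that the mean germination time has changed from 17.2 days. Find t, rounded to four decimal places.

H0: μ = 17.2; H1: μ ≠ 17.2 (one-sample t-test, two-sided).
t = (x̄ − μ₀)/(s/√n) = (19.3 − 17.2)/(2.47/√9) = 2.5506
df = n − 1 = 8
Two-sided p-value ≈ 0.034
Since p ≈ 0.034 < α = 0.05, reject H0; the data support H1.

2.5506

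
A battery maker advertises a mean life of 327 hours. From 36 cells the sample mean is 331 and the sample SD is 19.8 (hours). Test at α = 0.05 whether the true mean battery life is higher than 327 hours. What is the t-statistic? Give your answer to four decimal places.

H0: μ = 327; H1: μ > 327 (one-sample t-test, right-tailed).
t = (x̄ − μ₀)/(s/√n) = (331 − 327)/(19.8/√36) = 1.2121
df = n − 1 = 35
p-value = P(T ≥ 1.2121) ≈ 0.117
Since p ≈ 0.117 > α = 0.05, fail to reject H0; the data do not provide sufficient evidence against H0.

1.2121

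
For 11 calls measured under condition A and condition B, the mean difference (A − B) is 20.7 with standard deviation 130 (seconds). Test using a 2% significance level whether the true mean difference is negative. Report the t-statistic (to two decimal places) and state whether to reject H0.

t = 0.53; fail to reject H0

H0: μ_d = 0; H1: μ_d < 0 (paired t-test on the differences, left-tailed).
t = d̄/(s_d/√n) = 20.7/(130/√11) = 0.53
df = n − 1 = 10
p-value = P(T ≤ 0.53) ≈ 0.696
Since p ≈ 0.696 > α = 0.02, fail to reject H0; the evidence is not statistically significant.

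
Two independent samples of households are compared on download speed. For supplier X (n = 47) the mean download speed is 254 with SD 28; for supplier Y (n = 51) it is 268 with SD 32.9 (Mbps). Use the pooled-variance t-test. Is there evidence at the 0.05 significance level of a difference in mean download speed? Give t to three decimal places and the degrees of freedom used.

Let group 1 = supplier X, group 2 = supplier Y. H0: μ_1 = μ_2; H1: μ_1 ≠ μ_2 (two-sample pooled-variance t-test, two-sided).
s_p² = [(47−1)·28² + (51−1)·32.9²]/(47+51−2) = 939.422
t = (254 − 268)/√[939.422·(1/47 + 1/51)] = -2.259
df = n₁ + n₂ − 2 = 96
Two-sided p-value ≈ 0.0261
Since p ≈ 0.0261 < α = 0.05, reject H0; the evidence is statistically significant.

t = -2.259, df = 96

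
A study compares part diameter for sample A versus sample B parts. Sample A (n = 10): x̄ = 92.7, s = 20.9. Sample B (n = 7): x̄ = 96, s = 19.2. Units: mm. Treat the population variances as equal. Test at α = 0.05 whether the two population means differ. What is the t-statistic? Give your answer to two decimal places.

Let group 1 = sample A, group 2 = sample B. H0: μ_1 = μ_2; H1: μ_1 ≠ μ_2 (two-sample pooled-variance t-test, two-sided).
s_p² = [(10−1)·20.9² + (7−1)·19.2²]/(10+7−2) = 409.542
t = (92.7 − 96)/√[409.542·(1/10 + 1/7)] = -0.33
df = n₁ + n₂ − 2 = 15
Two-sided p-value ≈ 0.745
Since p ≈ 0.745 > α = 0.05, fail to reject H0; the evidence is not statistically significant.

-0.33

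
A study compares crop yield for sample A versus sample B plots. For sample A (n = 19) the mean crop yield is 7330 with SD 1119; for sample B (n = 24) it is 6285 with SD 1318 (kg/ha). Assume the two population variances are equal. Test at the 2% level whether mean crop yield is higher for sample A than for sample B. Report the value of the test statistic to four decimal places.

Let group 1 = sample A, group 2 = sample B. H0: μ_1 = μ_2; H1: μ_1 > μ_2 (two-sample pooled-variance t-test, right-tailed).
s_p² = [(19−1)·1119² + (24−1)·1318²]/(19+24−2) = 1524210
t = (7330 − 6285)/√[1524210·(1/19 + 1/24)] = 2.7564
df = n₁ + n₂ − 2 = 41
p-value = P(T ≥ 2.7564) ≈ 0.0043
Since p ≈ 0.0043 < α = 0.02, reject H0; the evidence is statistically significant.

2.7564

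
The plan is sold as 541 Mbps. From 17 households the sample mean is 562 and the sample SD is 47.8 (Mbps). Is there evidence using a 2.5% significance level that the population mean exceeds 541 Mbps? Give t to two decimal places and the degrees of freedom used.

t = 1.81, df = 16

H0: μ = 541; H1: μ > 541 (one-sample t-test, right-tailed).
t = (x̄ − μ₀)/(s/√n) = (562 − 541)/(47.8/√17) = 1.81
df = n − 1 = 16
p-value = P(T ≥ 1.81) ≈ 0.044
Since p ≈ 0.044 > α = 0.025, fail to reject H0; the data do not provide sufficient evidence against H0.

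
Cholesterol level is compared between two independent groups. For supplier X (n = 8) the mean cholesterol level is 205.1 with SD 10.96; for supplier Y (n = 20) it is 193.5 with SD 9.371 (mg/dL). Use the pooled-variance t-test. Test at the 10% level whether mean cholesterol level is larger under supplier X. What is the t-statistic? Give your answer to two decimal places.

2.82

Let group 1 = supplier X, group 2 = supplier Y. H0: μ_1 = μ_2; H1: μ_1 > μ_2 (two-sample pooled-variance t-test, right-tailed).
s_p² = [(8−1)·10.96² + (20−1)·9.371²]/(8+20−2) = 96.5134
t = (205.1 − 193.5)/√[96.5134·(1/8 + 1/20)] = 2.82
df = n₁ + n₂ − 2 = 26
p-value = P(T ≥ 2.82) ≈ 0.005
Since p ≈ 0.005 < α = 0.1, reject H0; the evidence is statistically significant.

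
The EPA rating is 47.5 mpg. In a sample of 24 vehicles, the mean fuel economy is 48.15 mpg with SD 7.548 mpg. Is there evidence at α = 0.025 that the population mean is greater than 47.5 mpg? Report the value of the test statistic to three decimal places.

0.422

H0: μ = 47.5; H1: μ > 47.5 (one-sample t-test, right-tailed).
t = (x̄ − μ₀)/(s/√n) = (48.15 − 47.5)/(7.548/√24) = 0.422
df = n − 1 = 23
p-value = P(T ≥ 0.422) ≈ 0.3385
Since p ≈ 0.3385 > α = 0.025, fail to reject H0; the data do not provide sufficient evidence against H0.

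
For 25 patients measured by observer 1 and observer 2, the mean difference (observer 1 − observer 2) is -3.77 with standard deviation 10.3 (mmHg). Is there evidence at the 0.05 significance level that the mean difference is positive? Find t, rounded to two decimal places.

-1.83

H0: μ_d = 0; H1: μ_d > 0 (paired t-test on the differences, right-tailed).
t = d̄/(s_d/√n) = -3.77/(10.3/√25) = -1.83
df = n − 1 = 24
p-value = P(T ≥ -1.83) ≈ 0.960
Since p ≈ 0.960 > α = 0.05, fail to reject H0; the evidence is not statistically significant.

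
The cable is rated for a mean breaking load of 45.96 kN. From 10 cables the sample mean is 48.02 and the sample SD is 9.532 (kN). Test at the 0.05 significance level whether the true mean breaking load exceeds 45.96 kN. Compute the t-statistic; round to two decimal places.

H0: μ = 45.96; H1: μ > 45.96 (one-sample t-test, right-tailed).
t = (x̄ − μ₀)/(s/√n) = (48.02 − 45.96)/(9.532/√10) = 0.68
df = n − 1 = 9
p-value = P(T ≥ 0.68) ≈ 0.256
Since p ≈ 0.256 > α = 0.05, fail to reject H0; the evidence is not statistically significant.

0.68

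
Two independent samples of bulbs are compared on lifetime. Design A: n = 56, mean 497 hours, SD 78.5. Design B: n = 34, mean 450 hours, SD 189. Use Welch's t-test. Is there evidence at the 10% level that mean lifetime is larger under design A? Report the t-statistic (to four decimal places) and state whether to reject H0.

Let group 1 = design A, group 2 = design B. H0: μ_1 = μ_2; H1: μ_1 > μ_2 (Welch's two-sample t-test, right-tailed).
t = (x̄_1 − x̄_2)/√(s_1²/n_1 + s_2²/n_2) = (497 − 450)/√(78.5²/56 + 189²/34) = 1.3796
Welch–Satterthwaite df ≈ 40.01
p-value = P(T ≥ 1.3796) ≈ 0.088
Since p ≈ 0.088 < α = 0.1, reject H0; the data support H1.

t = 1.3796; reject H0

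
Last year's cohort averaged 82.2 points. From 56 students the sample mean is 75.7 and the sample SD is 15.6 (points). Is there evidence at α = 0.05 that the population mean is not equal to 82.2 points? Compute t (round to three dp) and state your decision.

H0: μ = 82.2; H1: μ ≠ 82.2 (one-sample t-test, two-sided).
t = (x̄ − μ₀)/(s/√n) = (75.7 − 82.2)/(15.6/√56) = -3.118
df = n − 1 = 55
Two-sided p-value ≈ 0.003
Since p ≈ 0.003 < α = 0.05, reject H0; the evidence is statistically significant.

t = -3.118; reject H0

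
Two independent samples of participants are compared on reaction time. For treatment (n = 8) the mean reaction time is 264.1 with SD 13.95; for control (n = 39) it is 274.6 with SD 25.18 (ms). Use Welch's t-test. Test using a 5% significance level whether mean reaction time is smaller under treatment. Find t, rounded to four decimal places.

Let group 1 = treatment, group 2 = control. H0: μ_1 = μ_2; H1: μ_1 < μ_2 (Welch's two-sample t-test, left-tailed).
t = (x̄_1 − x̄_2)/√(s_1²/n_1 + s_2²/n_2) = (264.1 − 274.6)/√(13.95²/8 + 25.18²/39) = -1.6482
Welch–Satterthwaite df ≈ 18.00
p-value = P(T ≤ -1.6482) ≈ 0.058
Since p ≈ 0.058 > α = 0.05, fail to reject H0; the data do not provide sufficient evidence against H0.

-1.6482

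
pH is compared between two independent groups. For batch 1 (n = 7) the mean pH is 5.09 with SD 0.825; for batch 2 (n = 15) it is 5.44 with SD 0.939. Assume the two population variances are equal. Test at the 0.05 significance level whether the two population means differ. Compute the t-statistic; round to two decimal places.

-0.84

Let group 1 = batch 1, group 2 = batch 2. H0: μ_1 = μ_2; H1: μ_1 ≠ μ_2 (two-sample pooled-variance t-test, two-sided).
s_p² = [(7−1)·0.825² + (15−1)·0.939²]/(7+15−2) = 0.821392
t = (5.09 − 5.44)/√[0.821392·(1/7 + 1/15)] = -0.84
df = n₁ + n₂ − 2 = 20
Two-sided p-value ≈ 0.4088
Since p ≈ 0.4088 > α = 0.05, fail to reject H0; the evidence is not statistically significant.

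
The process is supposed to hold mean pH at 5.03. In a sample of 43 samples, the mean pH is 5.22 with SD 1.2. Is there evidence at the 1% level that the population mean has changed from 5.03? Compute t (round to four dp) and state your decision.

H0: μ = 5.03; H1: μ ≠ 5.03 (one-sample t-test, two-sided).
t = (x̄ − μ₀)/(s/√n) = (5.22 − 5.03)/(1.2/√43) = 1.0383
df = n − 1 = 42
Two-sided p-value ≈ 0.3051
Since p ≈ 0.3051 > α = 0.01, fail to reject H0; the evidence is not statistically significant.

t = 1.0383; fail to reject H0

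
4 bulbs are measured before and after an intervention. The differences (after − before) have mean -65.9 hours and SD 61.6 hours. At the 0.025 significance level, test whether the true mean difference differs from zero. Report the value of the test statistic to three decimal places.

H0: μ_d = 0; H1: μ_d ≠ 0 (paired t-test on the differences, two-sided).
t = d̄/(s_d/√n) = -65.9/(61.6/√4) = -2.140
df = n − 1 = 3
Two-sided p-value ≈ 0.1219
Since p ≈ 0.1219 > α = 0.025, fail to reject H0; the evidence is not statistically significant.

-2.140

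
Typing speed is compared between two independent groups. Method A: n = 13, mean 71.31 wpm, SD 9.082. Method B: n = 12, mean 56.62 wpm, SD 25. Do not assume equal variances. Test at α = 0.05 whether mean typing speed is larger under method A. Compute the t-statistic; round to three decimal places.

Let group 1 = method A, group 2 = method B. H0: μ_1 = μ_2; H1: μ_1 > μ_2 (Welch's two-sample t-test, right-tailed).
t = (x̄_1 − x̄_2)/√(s_1²/n_1 + s_2²/n_2) = (71.31 − 56.62)/√(9.082²/13 + 25²/12) = 1.922
Welch–Satterthwaite df ≈ 13.66
p-value = P(T ≥ 1.922) ≈ 0.038
Since p ≈ 0.038 < α = 0.05, reject H0; the data support H1.

1.922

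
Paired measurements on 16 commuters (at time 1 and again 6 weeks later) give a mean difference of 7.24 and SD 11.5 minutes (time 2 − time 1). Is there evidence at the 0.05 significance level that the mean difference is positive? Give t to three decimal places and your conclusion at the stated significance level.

t = 2.518; reject H0

H0: μ_d = 0; H1: μ_d > 0 (paired t-test on the differences, right-tailed).
t = d̄/(s_d/√n) = 7.24/(11.5/√16) = 2.518
df = n − 1 = 15
p-value = P(T ≥ 2.518) ≈ 0.0118
Since p ≈ 0.0118 < α = 0.05, reject H0; the evidence is statistically significant.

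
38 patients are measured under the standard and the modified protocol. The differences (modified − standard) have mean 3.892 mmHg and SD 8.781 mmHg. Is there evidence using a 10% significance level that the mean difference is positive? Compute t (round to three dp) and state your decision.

H0: μ_d = 0; H1: μ_d > 0 (paired t-test on the differences, right-tailed).
t = d̄/(s_d/√n) = 3.892/(8.781/√38) = 2.732
df = n − 1 = 37
p-value = P(T ≥ 2.732) ≈ 0.0048
Since p ≈ 0.0048 < α = 0.1, reject H0; the evidence is statistically significant.

t = 2.732; reject H0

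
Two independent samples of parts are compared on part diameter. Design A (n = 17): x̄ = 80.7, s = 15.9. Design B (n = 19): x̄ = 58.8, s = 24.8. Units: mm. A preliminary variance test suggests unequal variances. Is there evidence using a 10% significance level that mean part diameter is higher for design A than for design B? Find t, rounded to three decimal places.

3.186

Let group 1 = design A, group 2 = design B. H0: μ_1 = μ_2; H1: μ_1 > μ_2 (Welch's two-sample t-test, right-tailed).
t = (x̄_1 − x̄_2)/√(s_1²/n_1 + s_2²/n_2) = (80.7 − 58.8)/√(15.9²/17 + 24.8²/19) = 3.186
Welch–Satterthwaite df ≈ 30.98
p-value = P(T ≥ 3.186) ≈ 0.0016
Since p ≈ 0.0016 < α = 0.1, reject H0; the evidence is statistically significant.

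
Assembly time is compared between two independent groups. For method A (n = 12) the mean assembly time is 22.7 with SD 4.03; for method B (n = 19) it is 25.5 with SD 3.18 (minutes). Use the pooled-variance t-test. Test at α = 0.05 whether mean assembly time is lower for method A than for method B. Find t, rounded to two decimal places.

Let group 1 = method A, group 2 = method B. H0: μ_1 = μ_2; H1: μ_1 < μ_2 (two-sample pooled-variance t-test, left-tailed).
s_p² = [(12−1)·4.03² + (19−1)·3.18²]/(12+19−2) = 12.437
t = (22.7 − 25.5)/√[12.437·(1/12 + 1/19)] = -2.15
df = n₁ + n₂ − 2 = 29
p-value = P(T ≤ -2.15) ≈ 0.020
Since p ≈ 0.020 < α = 0.05, reject H0; the evidence is statistically significant.

-2.15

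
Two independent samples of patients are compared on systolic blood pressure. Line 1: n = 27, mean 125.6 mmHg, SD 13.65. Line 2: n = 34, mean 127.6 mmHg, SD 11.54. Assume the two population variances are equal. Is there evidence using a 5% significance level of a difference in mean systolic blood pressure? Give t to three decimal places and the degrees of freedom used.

Let group 1 = line 1, group 2 = line 2. H0: μ_1 = μ_2; H1: μ_1 ≠ μ_2 (two-sample pooled-variance t-test, two-sided).
s_p² = [(27−1)·13.65² + (34−1)·11.54²]/(27+34−2) = 156.594
t = (125.6 − 127.6)/√[156.594·(1/27 + 1/34)] = -0.620
df = n₁ + n₂ − 2 = 59
Two-sided p-value ≈ 0.5376
Since p ≈ 0.5376 > α = 0.05, fail to reject H0; the data do not provide sufficient evidence against H0.

t = -0.620, df = 59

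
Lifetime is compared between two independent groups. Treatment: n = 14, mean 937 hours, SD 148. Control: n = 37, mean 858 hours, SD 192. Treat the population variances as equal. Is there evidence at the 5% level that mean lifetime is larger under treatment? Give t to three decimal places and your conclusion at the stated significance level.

Let group 1 = treatment, group 2 = control. H0: μ_1 = μ_2; H1: μ_1 > μ_2 (two-sample pooled-variance t-test, right-tailed).
s_p² = [(14−1)·148² + (37−1)·192²]/(14+37−2) = 32895
t = (937 − 858)/√[32895·(1/14 + 1/37)] = 1.388
df = n₁ + n₂ − 2 = 49
p-value = P(T ≥ 1.388) ≈ 0.086
Since p ≈ 0.086 > α = 0.05, fail to reject H0; the evidence is not statistically significant.

t = 1.388; fail to reject H0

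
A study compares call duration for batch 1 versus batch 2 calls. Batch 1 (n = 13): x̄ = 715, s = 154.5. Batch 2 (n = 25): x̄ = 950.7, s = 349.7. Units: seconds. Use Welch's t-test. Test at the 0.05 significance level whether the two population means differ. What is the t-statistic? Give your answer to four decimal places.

Let group 1 = batch 1, group 2 = batch 2. H0: μ_1 = μ_2; H1: μ_1 ≠ μ_2 (Welch's two-sample t-test, two-sided).
t = (x̄_1 − x̄_2)/√(s_1²/n_1 + s_2²/n_2) = (715 − 950.7)/√(154.5²/13 + 349.7²/25) = -2.8736
Welch–Satterthwaite df ≈ 35.42
Two-sided p-value ≈ 0.007
Since p ≈ 0.007 < α = 0.05, reject H0; the data support H1.

-2.8736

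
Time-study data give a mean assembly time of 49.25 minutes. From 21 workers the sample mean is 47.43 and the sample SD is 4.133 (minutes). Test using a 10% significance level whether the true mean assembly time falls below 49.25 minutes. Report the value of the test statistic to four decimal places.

H0: μ = 49.25; H1: μ < 49.25 (one-sample t-test, left-tailed).
t = (x̄ − μ₀)/(s/√n) = (47.43 − 49.25)/(4.133/√21) = -2.0180
df = n − 1 = 20
p-value = P(T ≤ -2.0180) ≈ 0.0286
Since p ≈ 0.0286 < α = 0.1, reject H0; the evidence is statistically significant.

-2.0180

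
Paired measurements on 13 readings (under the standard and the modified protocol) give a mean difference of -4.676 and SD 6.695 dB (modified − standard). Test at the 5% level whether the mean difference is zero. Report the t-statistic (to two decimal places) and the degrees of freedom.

H0: μ_d = 0; H1: μ_d ≠ 0 (paired t-test on the differences, two-sided).
t = d̄/(s_d/√n) = -4.676/(6.695/√13) = -2.52
df = n − 1 = 12
Two-sided p-value ≈ 0.027
Since p ≈ 0.027 < α = 0.05, reject H0; the data support H1.

t = -2.52, df = 12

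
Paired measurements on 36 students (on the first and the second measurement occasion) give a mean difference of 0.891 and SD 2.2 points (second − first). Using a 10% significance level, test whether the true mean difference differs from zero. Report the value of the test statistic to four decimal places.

H0: μ_d = 0; H1: μ_d ≠ 0 (paired t-test on the differences, two-sided).
t = d̄/(s_d/√n) = 0.891/(2.2/√36) = 2.4300
df = n − 1 = 35
Two-sided p-value ≈ 0.020
Since p ≈ 0.020 < α = 0.1, reject H0; the evidence is statistically significant.

2.4300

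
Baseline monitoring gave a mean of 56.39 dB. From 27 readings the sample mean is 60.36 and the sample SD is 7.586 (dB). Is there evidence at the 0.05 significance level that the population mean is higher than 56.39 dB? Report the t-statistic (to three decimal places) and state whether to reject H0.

t = 2.719; reject H0

H0: μ = 56.39; H1: μ > 56.39 (one-sample t-test, right-tailed).
t = (x̄ − μ₀)/(s/√n) = (60.36 − 56.39)/(7.586/√27) = 2.719
df = n − 1 = 26
p-value = P(T ≥ 2.719) ≈ 0.0057
Since p ≈ 0.0057 < α = 0.05, reject H0; the evidence is statistically significant.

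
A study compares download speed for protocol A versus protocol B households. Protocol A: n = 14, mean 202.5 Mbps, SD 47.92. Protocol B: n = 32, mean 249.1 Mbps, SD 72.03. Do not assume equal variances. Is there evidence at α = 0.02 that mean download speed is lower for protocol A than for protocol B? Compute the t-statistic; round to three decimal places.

Let group 1 = protocol A, group 2 = protocol B. H0: μ_1 = μ_2; H1: μ_1 < μ_2 (Welch's two-sample t-test, left-tailed).
t = (x̄_1 − x̄_2)/√(s_1²/n_1 + s_2²/n_2) = (202.5 − 249.1)/√(47.92²/14 + 72.03²/32) = -2.580
Welch–Satterthwaite df ≈ 36.46
p-value = P(T ≤ -2.580) ≈ 0.007
Since p ≈ 0.007 < α = 0.02, reject H0; the evidence is statistically significant.

-2.580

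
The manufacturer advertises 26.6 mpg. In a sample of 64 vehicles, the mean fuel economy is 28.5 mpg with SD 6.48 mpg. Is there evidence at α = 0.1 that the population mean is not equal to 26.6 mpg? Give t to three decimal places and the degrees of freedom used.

t = 2.346, df = 63

H0: μ = 26.6; H1: μ ≠ 26.6 (one-sample t-test, two-sided).
t = (x̄ − μ₀)/(s/√n) = (28.5 − 26.6)/(6.48/√64) = 2.346
df = n − 1 = 63
Two-sided p-value ≈ 0.0222
Since p ≈ 0.0222 < α = 0.1, reject H0; the evidence is statistically significant.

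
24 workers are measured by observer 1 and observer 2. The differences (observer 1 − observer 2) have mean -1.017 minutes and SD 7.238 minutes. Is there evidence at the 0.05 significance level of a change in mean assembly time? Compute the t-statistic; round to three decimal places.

-0.688

H0: μ_d = 0; H1: μ_d ≠ 0 (paired t-test on the differences, two-sided).
t = d̄/(s_d/√n) = -1.017/(7.238/√24) = -0.688
df = n − 1 = 23
Two-sided p-value ≈ 0.4981
Since p ≈ 0.4981 > α = 0.05, fail to reject H0; the data do not provide sufficient evidence against H0.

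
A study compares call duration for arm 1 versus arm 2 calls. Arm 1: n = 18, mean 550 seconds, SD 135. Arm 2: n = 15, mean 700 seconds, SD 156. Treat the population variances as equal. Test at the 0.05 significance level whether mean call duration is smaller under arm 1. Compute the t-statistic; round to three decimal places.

Let group 1 = arm 1, group 2 = arm 2. H0: μ_1 = μ_2; H1: μ_1 < μ_2 (two-sample pooled-variance t-test, left-tailed).
s_p² = [(18−1)·135² + (15−1)·156²]/(18+15−2) = 20984.8
t = (550 − 700)/√[20984.8·(1/18 + 1/15)] = -2.962
df = n₁ + n₂ − 2 = 31
p-value = P(T ≤ -2.962) ≈ 0.0029
Since p ≈ 0.0029 < α = 0.05, reject H0; the data support H1.

-2.962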